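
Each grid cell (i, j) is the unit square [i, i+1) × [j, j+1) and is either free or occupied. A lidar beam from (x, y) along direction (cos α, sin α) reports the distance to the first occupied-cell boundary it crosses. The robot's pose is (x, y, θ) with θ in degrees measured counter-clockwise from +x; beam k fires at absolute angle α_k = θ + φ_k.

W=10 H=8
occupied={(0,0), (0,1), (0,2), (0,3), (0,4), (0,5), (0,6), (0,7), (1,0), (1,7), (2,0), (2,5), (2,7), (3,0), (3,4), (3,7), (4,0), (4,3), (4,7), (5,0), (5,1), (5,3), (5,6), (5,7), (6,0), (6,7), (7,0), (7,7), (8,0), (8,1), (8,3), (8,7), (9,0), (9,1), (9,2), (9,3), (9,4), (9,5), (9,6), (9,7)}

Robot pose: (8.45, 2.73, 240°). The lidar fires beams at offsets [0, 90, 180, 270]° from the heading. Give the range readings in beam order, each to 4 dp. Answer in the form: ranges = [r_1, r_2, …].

beam 1: φ=0°, α=240°
  dir = (cos 240°, sin 240°) = (-0.5000, -0.8660); from cell (8,2)
  next x-line at t=0.9000, next y-line at t=0.8429; Δt_x=2.0000, Δt_y=1.1547
    y: enter (8,1) at t=0.8429 ← occupied
  → r_1 = 0.8429
beam 2: φ=90°, α=330°
  dir = (cos 330°, sin 330°) = (0.8660, -0.5000); from cell (8,2)
  next x-line at t=0.6351, next y-line at t=1.4600; Δt_x=1.1547, Δt_y=2.0000
    x: enter (9,2) at t=0.6351 ← occupied
  → r_2 = 0.6351
beam 3: φ=180°, α=60°
  dir = (cos 60°, sin 60°) = (0.5000, 0.8660); from cell (8,2)
  next x-line at t=1.1000, next y-line at t=0.3118; Δt_x=2.0000, Δt_y=1.1547
    y: enter (8,3) at t=0.3118 ← occupied
  → r_3 = 0.3118
beam 4: φ=270°, α=150°
  dir = (cos 150°, sin 150°) = (-0.8660, 0.5000); from cell (8,2)
  next x-line at t=0.5196, next y-line at t=0.5400; Δt_x=1.1547, Δt_y=2.0000
    x: enter (7,2) at t=0.5196
    y: enter (7,3) at t=0.5400
    x: enter (6,3) at t=1.6743
    y: enter (6,4) at t=2.5400
    x: enter (5,4) at t=2.8290
    x: enter (4,4) at t=3.9837
    y: enter (4,5) at t=4.5400
    x: enter (3,5) at t=5.1384
    x: enter (2,5) at t=6.2931 ← occupied
  → r_4 = 6.2931

ranges = [0.8429, 0.6351, 0.3118, 6.2931]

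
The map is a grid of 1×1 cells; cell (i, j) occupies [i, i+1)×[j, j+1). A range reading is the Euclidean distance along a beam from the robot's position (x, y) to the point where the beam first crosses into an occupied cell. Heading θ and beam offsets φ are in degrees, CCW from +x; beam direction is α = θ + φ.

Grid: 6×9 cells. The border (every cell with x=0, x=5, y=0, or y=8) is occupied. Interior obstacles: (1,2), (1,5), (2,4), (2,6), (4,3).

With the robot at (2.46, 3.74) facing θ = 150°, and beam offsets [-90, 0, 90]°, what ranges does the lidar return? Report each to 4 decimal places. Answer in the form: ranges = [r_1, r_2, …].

ranges = [0.3002, 0.5200, 0.9200]

beam 1: φ=-90°, α=60°
  dir = (cos 60°, sin 60°) = (0.5000, 0.8660); from cell (2,3)
  next x-line at t=1.0800, next y-line at t=0.3002; Δt_x=2.0000, Δt_y=1.1547
    y: enter (2,4) at t=0.3002 ← occupied
  → r_1 = 0.3002
beam 2: φ=0°, α=150°
  dir = (cos 150°, sin 150°) = (-0.8660, 0.5000); from cell (2,3)
  next x-line at t=0.5312, next y-line at t=0.5200; Δt_x=1.1547, Δt_y=2.0000
    y: enter (2,4) at t=0.5200 ← occupied
  → r_2 = 0.5200
beam 3: φ=90°, α=240°
  dir = (cos 240°, sin 240°) = (-0.5000, -0.8660); from cell (2,3)
  next x-line at t=0.9200, next y-line at t=0.8545; Δt_x=2.0000, Δt_y=1.1547
    y: enter (2,2) at t=0.8545
    x: enter (1,2) at t=0.9200 ← occupied
  → r_3 = 0.9200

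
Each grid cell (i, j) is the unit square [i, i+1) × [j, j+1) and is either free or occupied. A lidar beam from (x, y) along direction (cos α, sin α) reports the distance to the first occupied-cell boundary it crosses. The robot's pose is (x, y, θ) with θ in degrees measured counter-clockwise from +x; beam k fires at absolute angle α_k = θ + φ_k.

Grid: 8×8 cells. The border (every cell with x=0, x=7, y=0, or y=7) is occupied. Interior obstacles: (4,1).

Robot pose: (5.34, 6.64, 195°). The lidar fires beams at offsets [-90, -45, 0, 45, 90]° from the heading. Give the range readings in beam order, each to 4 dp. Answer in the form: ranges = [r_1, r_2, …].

ranges = [0.3727, 0.7200, 4.4931, 6.5125, 5.8390]

beam 1: φ=-90°, α=105°
  d=(-0.2588,0.9659)  start (5,6)  tX=1.3137 tY=0.3727  stride 1/|dx|=3.8637 1/|dy|=1.0353
    cross y-line → (5,7), t=0.3727 (wall)
  → r_1 = 0.3727
beam 2: φ=-45°, α=150°
  d=(-0.8660,0.5000)  start (5,6)  tX=0.3926 tY=0.7200  stride 1/|dx|=1.1547 1/|dy|=2.0000
    cross x-line → (4,6), t=0.3926
    cross y-line → (4,7), t=0.7200 (wall)
  → r_2 = 0.7200
beam 3: φ=0°, α=195°
  d=(-0.9659,-0.2588)  start (5,6)  tX=0.3520 tY=2.4728  stride 1/|dx|=1.0353 1/|dy|=3.8637
    cross x-line → (4,6), t=0.3520
    cross x-line → (3,6), t=1.3873
    cross x-line → (2,6), t=2.4225
    cross y-line → (2,5), t=2.4728
    cross x-line → (1,5), t=3.4578
    cross x-line → (0,5), t=4.4931 (wall)
  → r_3 = 4.4931
beam 4: φ=45°, α=240°
  d=(-0.5000,-0.8660)  start (5,6)  tX=0.6800 tY=0.7390  stride 1/|dx|=2.0000 1/|dy|=1.1547
    cross x-line → (4,6), t=0.6800
    cross y-line → (4,5), t=0.7390
    cross y-line → (4,4), t=1.8937
    cross x-line → (3,4), t=2.6800
    cross y-line → (3,3), t=3.0484
    cross y-line → (3,2), t=4.2031
    cross x-line → (2,2), t=4.6800
    cross y-line → (2,1), t=5.3578
    cross y-line → (2,0), t=6.5125 (wall)
  → r_4 = 6.5125
beam 5: φ=90°, α=285°
  d=(0.2588,-0.9659)  start (5,6)  tX=2.5500 tY=0.6626  stride 1/|dx|=3.8637 1/|dy|=1.0353
    cross y-line → (5,5), t=0.6626
    cross y-line → (5,4), t=1.6979
    cross x-line → (6,4), t=2.5500
    cross y-line → (6,3), t=2.7331
    cross y-line → (6,2), t=3.7684
    cross y-line → (6,1), t=4.8037
    cross y-line → (6,0), t=5.8390 (wall)
  → r_5 = 5.8390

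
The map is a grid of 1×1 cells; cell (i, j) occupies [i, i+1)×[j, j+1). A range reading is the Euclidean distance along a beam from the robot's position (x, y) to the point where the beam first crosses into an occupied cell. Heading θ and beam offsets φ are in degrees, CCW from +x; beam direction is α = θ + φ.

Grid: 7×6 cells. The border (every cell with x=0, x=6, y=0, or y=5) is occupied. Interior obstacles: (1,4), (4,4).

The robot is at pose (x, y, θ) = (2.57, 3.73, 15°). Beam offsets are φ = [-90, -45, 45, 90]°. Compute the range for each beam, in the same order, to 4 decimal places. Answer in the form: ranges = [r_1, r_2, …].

beam 1: φ=-90°, α=285°
  direction (0.2588, -0.9659); cell (2,3); t to first gridline: x 1.6614, y 0.7558 (then +3.8637 / +1.0353)
    (2,2) via y @ 0.7558
    (3,2) via x @ 1.6614
    (3,1) via y @ 1.7910
    (3,0) via y @ 2.8263  # hit
  → r_1 = 2.8263
beam 2: φ=-45°, α=330°
  direction (0.8660, -0.5000); cell (2,3); t to first gridline: x 0.4965, y 1.4600 (then +1.1547 / +2.0000)
    (3,3) via x @ 0.4965
    (3,2) via y @ 1.4600
    (4,2) via x @ 1.6512
    (5,2) via x @ 2.8059
    (5,1) via y @ 3.4600
    (6,1) via x @ 3.9606  # hit
  → r_2 = 3.9606
beam 3: φ=45°, α=60°
  direction (0.5000, 0.8660); cell (2,3); t to first gridline: x 0.8600, y 0.3118 (then +2.0000 / +1.1547)
    (2,4) via y @ 0.3118
    (3,4) via x @ 0.8600
    (3,5) via y @ 1.4665  # hit
  → r_3 = 1.4665
beam 4: φ=90°, α=105°
  direction (-0.2588, 0.9659); cell (2,3); t to first gridline: x 2.2023, y 0.2795 (then +3.8637 / +1.0353)
    (2,4) via y @ 0.2795
    (2,5) via y @ 1.3148  # hit
  → r_4 = 1.3148

ranges = [2.8263, 3.9606, 1.4665, 1.3148]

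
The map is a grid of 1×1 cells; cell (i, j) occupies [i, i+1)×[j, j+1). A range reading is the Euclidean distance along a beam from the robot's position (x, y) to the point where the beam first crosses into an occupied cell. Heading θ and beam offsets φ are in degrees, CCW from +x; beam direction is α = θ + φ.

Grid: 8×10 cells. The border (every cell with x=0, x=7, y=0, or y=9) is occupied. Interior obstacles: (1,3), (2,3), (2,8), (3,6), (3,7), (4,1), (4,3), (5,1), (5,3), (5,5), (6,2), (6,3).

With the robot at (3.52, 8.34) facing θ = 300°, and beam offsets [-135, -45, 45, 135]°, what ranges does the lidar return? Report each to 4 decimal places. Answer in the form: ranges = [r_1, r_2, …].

ranges = [0.5383, 0.3520, 3.6028, 0.6833]

beam 1: φ=-135°, α=165°
  d=(-0.9659,0.2588)  start (3,8)  tX=0.5383 tY=2.5500  stride 1/|dx|=1.0353 1/|dy|=3.8637
    cross x-line → (2,8), t=0.5383 (wall)
  → r_1 = 0.5383
beam 2: φ=-45°, α=255°
  d=(-0.2588,-0.9659)  start (3,8)  tX=2.0091 tY=0.3520  stride 1/|dx|=3.8637 1/|dy|=1.0353
    cross y-line → (3,7), t=0.3520 (wall)
  → r_2 = 0.3520
beam 3: φ=45°, α=345°
  d=(0.9659,-0.2588)  start (3,8)  tX=0.4969 tY=1.3137  stride 1/|dx|=1.0353 1/|dy|=3.8637
    cross x-line → (4,8), t=0.4969
    cross y-line → (4,7), t=1.3137
    cross x-line → (5,7), t=1.5322
    cross x-line → (6,7), t=2.5675
    cross x-line → (7,7), t=3.6028 (wall)
  → r_3 = 3.6028
beam 4: φ=135°, α=75°
  d=(0.2588,0.9659)  start (3,8)  tX=1.8546 tY=0.6833  stride 1/|dx|=3.8637 1/|dy|=1.0353
    cross y-line → (3,9), t=0.6833 (wall)
  → r_4 = 0.6833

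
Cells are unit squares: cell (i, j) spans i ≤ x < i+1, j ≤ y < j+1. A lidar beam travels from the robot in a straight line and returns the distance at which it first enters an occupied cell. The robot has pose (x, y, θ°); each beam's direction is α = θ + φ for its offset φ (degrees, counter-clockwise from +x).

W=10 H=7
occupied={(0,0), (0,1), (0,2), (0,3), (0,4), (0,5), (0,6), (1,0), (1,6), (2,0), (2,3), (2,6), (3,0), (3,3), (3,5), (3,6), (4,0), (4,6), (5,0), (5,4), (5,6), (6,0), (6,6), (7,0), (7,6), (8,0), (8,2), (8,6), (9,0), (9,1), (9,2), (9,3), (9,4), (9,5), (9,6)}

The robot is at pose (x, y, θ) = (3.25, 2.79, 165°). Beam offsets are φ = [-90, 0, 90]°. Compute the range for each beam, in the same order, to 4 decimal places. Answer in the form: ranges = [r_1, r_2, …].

ranges = [0.2174, 0.8114, 1.8531]

beam 1: φ=-90°, α=75°
  d=(0.2588,0.9659)  start (3,2)  tX=2.8978 tY=0.2174  stride 1/|dx|=3.8637 1/|dy|=1.0353
    cross y-line → (3,3), t=0.2174 (wall)
  → r_1 = 0.2174
beam 2: φ=0°, α=165°
  d=(-0.9659,0.2588)  start (3,2)  tX=0.2588 tY=0.8114  stride 1/|dx|=1.0353 1/|dy|=3.8637
    cross x-line → (2,2), t=0.2588
    cross y-line → (2,3), t=0.8114 (wall)
  → r_2 = 0.8114
beam 3: φ=90°, α=255°
  d=(-0.2588,-0.9659)  start (3,2)  tX=0.9659 tY=0.8179  stride 1/|dx|=3.8637 1/|dy|=1.0353
    cross y-line → (3,1), t=0.8179
    cross x-line → (2,1), t=0.9659
    cross y-line → (2,0), t=1.8531 (wall)
  → r_3 = 1.8531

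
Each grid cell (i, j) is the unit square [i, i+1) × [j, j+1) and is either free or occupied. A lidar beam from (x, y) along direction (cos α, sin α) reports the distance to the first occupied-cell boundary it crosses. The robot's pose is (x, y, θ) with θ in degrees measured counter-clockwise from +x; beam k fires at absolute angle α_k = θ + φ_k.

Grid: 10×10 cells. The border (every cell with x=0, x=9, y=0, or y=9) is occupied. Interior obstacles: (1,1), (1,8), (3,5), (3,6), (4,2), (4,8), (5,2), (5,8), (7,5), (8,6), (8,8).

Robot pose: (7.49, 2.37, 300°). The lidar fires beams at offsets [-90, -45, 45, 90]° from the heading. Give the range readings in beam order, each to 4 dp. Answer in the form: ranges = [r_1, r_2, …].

beam 1: φ=-90°, α=210°
  dir = (cos 210°, sin 210°) = (-0.8660, -0.5000); from cell (7,2)
  next x-line at t=0.5658, next y-line at t=0.7400; Δt_x=1.1547, Δt_y=2.0000
    x: enter (6,2) at t=0.5658
    y: enter (6,1) at t=0.7400
    x: enter (5,1) at t=1.7205
    y: enter (5,0) at t=2.7400 ← occupied
  → r_1 = 2.7400
beam 2: φ=-45°, α=255°
  dir = (cos 255°, sin 255°) = (-0.2588, -0.9659); from cell (7,2)
  next x-line at t=1.8932, next y-line at t=0.3831; Δt_x=3.8637, Δt_y=1.0353
    y: enter (7,1) at t=0.3831
    y: enter (7,0) at t=1.4183 ← occupied
  → r_2 = 1.4183
beam 3: φ=45°, α=345°
  dir = (cos 345°, sin 345°) = (0.9659, -0.2588); from cell (7,2)
  next x-line at t=0.5280, next y-line at t=1.4296; Δt_x=1.0353, Δt_y=3.8637
    x: enter (8,2) at t=0.5280
    y: enter (8,1) at t=1.4296
    x: enter (9,1) at t=1.5633 ← occupied
  → r_3 = 1.5633
beam 4: φ=90°, α=30°
  dir = (cos 30°, sin 30°) = (0.8660, 0.5000); from cell (7,2)
  next x-line at t=0.5889, next y-line at t=1.2600; Δt_x=1.1547, Δt_y=2.0000
    x: enter (8,2) at t=0.5889
    y: enter (8,3) at t=1.2600
    x: enter (9,3) at t=1.7436 ← occupied
  → r_4 = 1.7436

ranges = [2.7400, 1.4183, 1.5633, 1.7436]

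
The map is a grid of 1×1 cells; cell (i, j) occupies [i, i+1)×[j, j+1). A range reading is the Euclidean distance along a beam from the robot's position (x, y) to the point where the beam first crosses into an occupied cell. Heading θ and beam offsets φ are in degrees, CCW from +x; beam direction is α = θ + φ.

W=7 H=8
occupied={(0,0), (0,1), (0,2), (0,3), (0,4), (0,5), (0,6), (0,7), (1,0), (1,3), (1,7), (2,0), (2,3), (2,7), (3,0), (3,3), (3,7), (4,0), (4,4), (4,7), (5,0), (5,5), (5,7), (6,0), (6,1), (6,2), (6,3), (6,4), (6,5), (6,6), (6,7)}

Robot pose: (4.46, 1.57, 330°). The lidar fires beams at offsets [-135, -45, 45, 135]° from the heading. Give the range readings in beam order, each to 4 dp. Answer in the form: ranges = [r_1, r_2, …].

beam 1: φ=-135°, α=195°
  direction (-0.9659, -0.2588); cell (4,1); t to first gridline: x 0.4762, y 2.2023 (then +1.0353 / +3.8637)
    (3,1) via x @ 0.4762
    (2,1) via x @ 1.5115
    (2,0) via y @ 2.2023  # hit
  → r_1 = 2.2023
beam 2: φ=-45°, α=285°
  direction (0.2588, -0.9659); cell (4,1); t to first gridline: x 2.0864, y 0.5901 (then +3.8637 / +1.0353)
    (4,0) via y @ 0.5901  # hit
  → r_2 = 0.5901
beam 3: φ=45°, α=15°
  direction (0.9659, 0.2588); cell (4,1); t to first gridline: x 0.5590, y 1.6614 (then +1.0353 / +3.8637)
    (5,1) via x @ 0.5590
    (6,1) via x @ 1.5943  # hit
  → r_3 = 1.5943
beam 4: φ=135°, α=105°
  direction (-0.2588, 0.9659); cell (4,1); t to first gridline: x 1.7773, y 0.4452 (then +3.8637 / +1.0353)
    (4,2) via y @ 0.4452
    (4,3) via y @ 1.4804
    (3,3) via x @ 1.7773  # hit
  → r_4 = 1.7773

ranges = [2.2023, 0.5901, 1.5943, 1.7773]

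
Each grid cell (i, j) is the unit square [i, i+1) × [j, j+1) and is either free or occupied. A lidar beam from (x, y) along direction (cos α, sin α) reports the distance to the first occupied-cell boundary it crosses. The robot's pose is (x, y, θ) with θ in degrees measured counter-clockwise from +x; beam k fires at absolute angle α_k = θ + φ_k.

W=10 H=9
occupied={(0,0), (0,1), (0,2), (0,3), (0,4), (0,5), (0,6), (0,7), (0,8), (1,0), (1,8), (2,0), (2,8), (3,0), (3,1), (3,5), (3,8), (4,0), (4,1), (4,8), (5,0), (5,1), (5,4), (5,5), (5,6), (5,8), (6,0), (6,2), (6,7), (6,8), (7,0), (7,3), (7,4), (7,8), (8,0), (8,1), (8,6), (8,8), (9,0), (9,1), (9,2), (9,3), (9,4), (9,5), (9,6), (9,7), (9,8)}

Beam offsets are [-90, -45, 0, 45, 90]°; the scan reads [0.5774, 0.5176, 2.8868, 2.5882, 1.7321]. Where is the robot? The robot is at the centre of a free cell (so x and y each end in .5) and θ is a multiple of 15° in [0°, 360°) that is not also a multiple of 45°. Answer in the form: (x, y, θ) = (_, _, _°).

Candidates: 43 free-cell centres × 16 headings = 688 poses. Raycast each; keep the one whose scan matches to 4 dp.
  (8.5, 5.5, 60°): beam 3 = 0.5774 ≠ 2.8868 ✗
  (6.5, 5.5, 330°): beam 1 = 1.0000 ≠ 0.5774 ✗
  (1.5, 5.5, 345°): beam 1 = 1.9319 ≠ 0.5774 ✗
  (4.5, 5.5, 120°): beam 2 = 2.5882 ≠ 0.5176 ✗
  (1.5, 6.5, 60°): beam 1 = 1.7321 ≠ 0.5774 ✗
  …
  (2.5, 5.5, 60°): r_1=0.5774, r_2=0.5176, r_3=2.8868, r_4=2.5882, r_5=1.7321 — all match ✓
No second candidate reproduces the full scan.

(x, y, θ) = (2.5, 5.5, 60°)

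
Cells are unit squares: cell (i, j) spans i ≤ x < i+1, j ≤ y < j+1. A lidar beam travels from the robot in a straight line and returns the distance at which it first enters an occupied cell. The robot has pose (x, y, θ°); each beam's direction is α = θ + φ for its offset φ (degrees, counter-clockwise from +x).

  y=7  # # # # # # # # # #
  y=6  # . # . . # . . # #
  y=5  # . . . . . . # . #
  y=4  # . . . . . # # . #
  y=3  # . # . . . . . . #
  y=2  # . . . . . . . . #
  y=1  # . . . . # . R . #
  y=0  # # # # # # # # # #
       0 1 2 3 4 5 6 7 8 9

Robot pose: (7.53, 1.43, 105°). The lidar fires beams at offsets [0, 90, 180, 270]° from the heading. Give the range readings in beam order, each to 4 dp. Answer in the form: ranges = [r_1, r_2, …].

beam 1: φ=0°, α=105°
  direction (-0.2588, 0.9659); cell (7,1); t to first gridline: x 2.0478, y 0.5901 (then +3.8637 / +1.0353)
    (7,2) via y @ 0.5901
    (7,3) via y @ 1.6254
    (6,3) via x @ 2.0478
    (6,4) via y @ 2.6607  # hit
  → r_1 = 2.6607
beam 2: φ=90°, α=195°
  direction (-0.9659, -0.2588); cell (7,1); t to first gridline: x 0.5487, y 1.6614 (then +1.0353 / +3.8637)
    (6,1) via x @ 0.5487
    (5,1) via x @ 1.5840  # hit
  → r_2 = 1.5840
beam 3: φ=180°, α=285°
  direction (0.2588, -0.9659); cell (7,1); t to first gridline: x 1.8159, y 0.4452 (then +3.8637 / +1.0353)
    (7,0) via y @ 0.4452  # hit
  → r_3 = 0.4452
beam 4: φ=270°, α=15°
  direction (0.9659, 0.2588); cell (7,1); t to first gridline: x 0.4866, y 2.2023 (then +1.0353 / +3.8637)
    (8,1) via x @ 0.4866
    (9,1) via x @ 1.5219  # hit
  → r_4 = 1.5219

ranges = [2.6607, 1.5840, 0.4452, 1.5219]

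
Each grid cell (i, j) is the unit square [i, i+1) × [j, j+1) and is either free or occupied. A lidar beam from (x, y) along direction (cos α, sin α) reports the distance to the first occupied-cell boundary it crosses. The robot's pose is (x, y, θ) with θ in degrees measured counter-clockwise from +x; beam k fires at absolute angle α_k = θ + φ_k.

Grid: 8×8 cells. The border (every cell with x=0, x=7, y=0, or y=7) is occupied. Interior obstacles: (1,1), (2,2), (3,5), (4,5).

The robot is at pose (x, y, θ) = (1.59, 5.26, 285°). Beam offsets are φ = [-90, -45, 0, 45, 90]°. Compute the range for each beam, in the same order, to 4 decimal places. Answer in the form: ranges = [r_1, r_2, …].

ranges = [0.6108, 1.1800, 2.3397, 6.2469, 1.4597]

beam 1: φ=-90°, α=195°
  cosα=-0.9659 sinα=-0.2588 | (1,5) | tMaxX 0.6108 tMaxY 1.0046 | tΔX 1.0353 tΔY 3.8637
    t=0.6108 [x] (0,5) — stop
  → r_1 = 0.6108
beam 2: φ=-45°, α=240°
  cosα=-0.5000 sinα=-0.8660 | (1,5) | tMaxX 1.1800 tMaxY 0.3002 | tΔX 2.0000 tΔY 1.1547
    t=0.3002 [y] (1,4)
    t=1.1800 [x] (0,4) — stop
  → r_2 = 1.1800
beam 3: φ=0°, α=285°
  cosα=0.2588 sinα=-0.9659 | (1,5) | tMaxX 1.5841 tMaxY 0.2692 | tΔX 3.8637 tΔY 1.0353
    t=0.2692 [y] (1,4)
    t=1.3044 [y] (1,3)
    t=1.5841 [x] (2,3)
    t=2.3397 [y] (2,2) — stop
  → r_3 = 2.3397
beam 4: φ=45°, α=330°
  cosα=0.8660 sinα=-0.5000 | (1,5) | tMaxX 0.4734 tMaxY 0.5200 | tΔX 1.1547 tΔY 2.0000
    t=0.4734 [x] (2,5)
    t=0.5200 [y] (2,4)
    t=1.6281 [x] (3,4)
    t=2.5200 [y] (3,3)
    t=2.7828 [x] (4,3)
    t=3.9375 [x] (5,3)
    t=4.5200 [y] (5,2)
    t=5.0922 [x] (6,2)
    t=6.2469 [x] (7,2) — stop
  → r_4 = 6.2469
beam 5: φ=90°, α=15°
  cosα=0.9659 sinα=0.2588 | (1,5) | tMaxX 0.4245 tMaxY 2.8591 | tΔX 1.0353 tΔY 3.8637
    t=0.4245 [x] (2,5)
    t=1.4597 [x] (3,5) — stop
  → r_5 = 1.4597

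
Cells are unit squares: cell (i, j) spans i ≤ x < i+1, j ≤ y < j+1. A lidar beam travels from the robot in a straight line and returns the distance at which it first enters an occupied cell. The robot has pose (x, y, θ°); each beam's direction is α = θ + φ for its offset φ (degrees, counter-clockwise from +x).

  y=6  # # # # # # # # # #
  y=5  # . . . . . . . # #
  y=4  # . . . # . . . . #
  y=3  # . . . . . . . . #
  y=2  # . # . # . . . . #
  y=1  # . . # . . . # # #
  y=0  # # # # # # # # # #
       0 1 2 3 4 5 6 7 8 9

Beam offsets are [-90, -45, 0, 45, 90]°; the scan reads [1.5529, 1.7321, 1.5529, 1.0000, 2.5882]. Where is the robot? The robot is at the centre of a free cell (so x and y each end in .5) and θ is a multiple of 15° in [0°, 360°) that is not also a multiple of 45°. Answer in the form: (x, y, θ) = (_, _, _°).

(x, y, θ) = (6.5, 2.5, 285°)

Candidates: 33 free-cell centres × 16 headings = 528 poses. Raycast each; keep the one whose scan matches to 4 dp.
  (3.5, 3.5, 150°): beam 1 = 1.0000 ≠ 1.5529 ✗
  (7.5, 4.5, 165°): beam 3 = 5.7956 ≠ 1.5529 ✗
  (8.5, 4.5, 300°): beam 1 = 4.0415 ≠ 1.5529 ✗
  (1.5, 2.5, 195°): beam 1 = 1.9319 ≠ 1.5529 ✗
  (8.5, 4.5, 15°): beam 1 = 1.9319 ≠ 1.5529 ✗
  …
  (6.5, 2.5, 285°): r_1=1.5529, r_2=1.7321, r_3=1.5529, r_4=1.0000, r_5=2.5882 — all match ✓
Unique over the lattice → pose = (6.5, 2.5, 285°).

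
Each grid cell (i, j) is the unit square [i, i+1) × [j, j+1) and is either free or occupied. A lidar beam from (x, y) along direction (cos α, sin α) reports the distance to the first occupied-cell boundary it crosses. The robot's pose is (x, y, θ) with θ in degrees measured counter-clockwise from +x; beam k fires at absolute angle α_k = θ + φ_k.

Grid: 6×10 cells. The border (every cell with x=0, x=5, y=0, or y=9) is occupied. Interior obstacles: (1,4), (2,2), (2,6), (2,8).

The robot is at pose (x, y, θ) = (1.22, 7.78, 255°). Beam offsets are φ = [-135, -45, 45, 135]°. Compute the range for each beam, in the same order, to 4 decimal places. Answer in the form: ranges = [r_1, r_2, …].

ranges = [0.4400, 0.2540, 1.5600, 0.9007]

beam 1: φ=-135°, α=120°
  direction (-0.5000, 0.8660); cell (1,7); t to first gridline: x 0.4400, y 0.2540 (then +2.0000 / +1.1547)
    (1,8) via y @ 0.2540
    (0,8) via x @ 0.4400  # hit
  → r_1 = 0.4400
beam 2: φ=-45°, α=210°
  direction (-0.8660, -0.5000); cell (1,7); t to first gridline: x 0.2540, y 1.5600 (then +1.1547 / +2.0000)
    (0,7) via x @ 0.2540  # hit
  → r_2 = 0.2540
beam 3: φ=45°, α=300°
  direction (0.5000, -0.8660); cell (1,7); t to first gridline: x 1.5600, y 0.9007 (then +2.0000 / +1.1547)
    (1,6) via y @ 0.9007
    (2,6) via x @ 1.5600  # hit
  → r_3 = 1.5600
beam 4: φ=135°, α=30°
  direction (0.8660, 0.5000); cell (1,7); t to first gridline: x 0.9007, y 0.4400 (then +1.1547 / +2.0000)
    (1,8) via y @ 0.4400
    (2,8) via x @ 0.9007  # hit
  → r_4 = 0.9007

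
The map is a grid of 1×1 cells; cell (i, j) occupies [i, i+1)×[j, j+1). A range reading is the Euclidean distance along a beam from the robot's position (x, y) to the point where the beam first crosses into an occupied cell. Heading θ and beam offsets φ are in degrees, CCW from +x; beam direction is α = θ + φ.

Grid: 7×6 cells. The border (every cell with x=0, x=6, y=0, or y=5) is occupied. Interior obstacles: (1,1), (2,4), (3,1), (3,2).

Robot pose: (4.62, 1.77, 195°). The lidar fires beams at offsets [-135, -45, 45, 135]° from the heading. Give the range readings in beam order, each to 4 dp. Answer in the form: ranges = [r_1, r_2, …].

beam 1: φ=-135°, α=60°
  dir = (cos 60°, sin 60°) = (0.5000, 0.8660); from cell (4,1)
  next x-line at t=0.7600, next y-line at t=0.2656; Δt_x=2.0000, Δt_y=1.1547
    y: enter (4,2) at t=0.2656
    x: enter (5,2) at t=0.7600
    y: enter (5,3) at t=1.4203
    y: enter (5,4) at t=2.5750
    x: enter (6,4) at t=2.7600 ← occupied
  → r_1 = 2.7600
beam 2: φ=-45°, α=150°
  dir = (cos 150°, sin 150°) = (-0.8660, 0.5000); from cell (4,1)
  next x-line at t=0.7159, next y-line at t=0.4600; Δt_x=1.1547, Δt_y=2.0000
    y: enter (4,2) at t=0.4600
    x: enter (3,2) at t=0.7159 ← occupied
  → r_2 = 0.7159
beam 3: φ=45°, α=240°
  dir = (cos 240°, sin 240°) = (-0.5000, -0.8660); from cell (4,1)
  next x-line at t=1.2400, next y-line at t=0.8891; Δt_x=2.0000, Δt_y=1.1547
    y: enter (4,0) at t=0.8891 ← occupied
  → r_3 = 0.8891
beam 4: φ=135°, α=330°
  dir = (cos 330°, sin 330°) = (0.8660, -0.5000); from cell (4,1)
  next x-line at t=0.4388, next y-line at t=1.5400; Δt_x=1.1547, Δt_y=2.0000
    x: enter (5,1) at t=0.4388
    y: enter (5,0) at t=1.5400 ← occupied
  → r_4 = 1.5400

ranges = [2.7600, 0.7159, 0.8891, 1.5400]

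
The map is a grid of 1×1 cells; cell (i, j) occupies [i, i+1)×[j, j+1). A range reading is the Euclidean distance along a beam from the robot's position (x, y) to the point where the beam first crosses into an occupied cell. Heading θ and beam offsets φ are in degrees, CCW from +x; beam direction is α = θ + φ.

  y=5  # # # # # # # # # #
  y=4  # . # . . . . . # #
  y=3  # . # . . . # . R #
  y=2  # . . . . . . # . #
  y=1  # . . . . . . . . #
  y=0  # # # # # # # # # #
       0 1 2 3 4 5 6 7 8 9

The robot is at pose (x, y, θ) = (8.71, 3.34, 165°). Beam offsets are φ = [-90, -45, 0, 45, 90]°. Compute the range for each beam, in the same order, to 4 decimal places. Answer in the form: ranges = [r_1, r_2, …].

ranges = [0.6833, 0.7621, 1.7703, 0.8198, 2.4225]

beam 1: φ=-90°, α=75°
  direction (0.2588, 0.9659); cell (8,3); t to first gridline: x 1.1205, y 0.6833 (then +3.8637 / +1.0353)
    (8,4) via y @ 0.6833  # hit
  → r_1 = 0.6833
beam 2: φ=-45°, α=120°
  direction (-0.5000, 0.8660); cell (8,3); t to first gridline: x 1.4200, y 0.7621 (then +2.0000 / +1.1547)
    (8,4) via y @ 0.7621  # hit
  → r_2 = 0.7621
beam 3: φ=0°, α=165°
  direction (-0.9659, 0.2588); cell (8,3); t to first gridline: x 0.7350, y 2.5500 (then +1.0353 / +3.8637)
    (7,3) via x @ 0.7350
    (6,3) via x @ 1.7703  # hit
  → r_3 = 1.7703
beam 4: φ=45°, α=210°
  direction (-0.8660, -0.5000); cell (8,3); t to first gridline: x 0.8198, y 0.6800 (then +1.1547 / +2.0000)
    (8,2) via y @ 0.6800
    (7,2) via x @ 0.8198  # hit
  → r_4 = 0.8198
beam 5: φ=90°, α=255°
  direction (-0.2588, -0.9659); cell (8,3); t to first gridline: x 2.7432, y 0.3520 (then +3.8637 / +1.0353)
    (8,2) via y @ 0.3520
    (8,1) via y @ 1.3873
    (8,0) via y @ 2.4225  # hit
  → r_5 = 2.4225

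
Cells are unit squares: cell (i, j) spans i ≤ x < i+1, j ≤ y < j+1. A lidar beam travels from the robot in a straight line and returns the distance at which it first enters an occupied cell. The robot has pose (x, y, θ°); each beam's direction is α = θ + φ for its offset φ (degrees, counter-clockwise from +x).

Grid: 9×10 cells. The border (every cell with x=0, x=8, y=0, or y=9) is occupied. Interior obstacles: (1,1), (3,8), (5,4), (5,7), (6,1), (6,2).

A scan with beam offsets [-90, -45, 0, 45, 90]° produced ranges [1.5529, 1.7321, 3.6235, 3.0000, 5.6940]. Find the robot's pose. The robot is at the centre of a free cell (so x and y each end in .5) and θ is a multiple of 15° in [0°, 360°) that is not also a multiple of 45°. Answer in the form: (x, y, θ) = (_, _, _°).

The pose lattice has 50·16 = 800 candidates. Test each by forward raycasting.
  (2.5, 4.5, 150°): beam 1 = 5.1962 ≠ 1.5529 ✗
  (2.5, 6.5, 240°): beam 1 = 1.7321 ≠ 1.5529 ✗
  (4.5, 3.5, 210°): beam 1 = 6.3509 ≠ 1.5529 ✗
  …
  (2.5, 2.5, 345°): r_1=1.5529, r_2=1.7321, r_3=3.6235, r_4=3.0000, r_5=5.6940 — all match ✓
Unique over the lattice → pose = (2.5, 2.5, 345°).

(x, y, θ) = (2.5, 2.5, 345°)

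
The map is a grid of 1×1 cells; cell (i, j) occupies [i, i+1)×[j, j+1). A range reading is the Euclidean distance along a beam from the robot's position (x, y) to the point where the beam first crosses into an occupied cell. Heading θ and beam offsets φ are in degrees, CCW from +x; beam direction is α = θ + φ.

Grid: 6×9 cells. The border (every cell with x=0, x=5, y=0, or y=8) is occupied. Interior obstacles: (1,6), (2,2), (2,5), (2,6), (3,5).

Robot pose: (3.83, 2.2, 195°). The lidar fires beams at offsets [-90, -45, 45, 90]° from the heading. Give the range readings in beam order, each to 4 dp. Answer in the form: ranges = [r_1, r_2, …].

beam 1: φ=-90°, α=105°
  d=(-0.2588,0.9659)  start (3,2)  tX=3.2069 tY=0.8282  stride 1/|dx|=3.8637 1/|dy|=1.0353
    cross y-line → (3,3), t=0.8282
    cross y-line → (3,4), t=1.8635
    cross y-line → (3,5), t=2.8988 (wall)
  → r_1 = 2.8988
beam 2: φ=-45°, α=150°
  d=(-0.8660,0.5000)  start (3,2)  tX=0.9584 tY=1.6000  stride 1/|dx|=1.1547 1/|dy|=2.0000
    cross x-line → (2,2), t=0.9584 (wall)
  → r_2 = 0.9584
beam 3: φ=45°, α=240°
  d=(-0.5000,-0.8660)  start (3,2)  tX=1.6600 tY=0.2309  stride 1/|dx|=2.0000 1/|dy|=1.1547
    cross y-line → (3,1), t=0.2309
    cross y-line → (3,0), t=1.3856 (wall)
  → r_3 = 1.3856
beam 4: φ=90°, α=285°
  d=(0.2588,-0.9659)  start (3,2)  tX=0.6568 tY=0.2071  stride 1/|dx|=3.8637 1/|dy|=1.0353
    cross y-line → (3,1), t=0.2071
    cross x-line → (4,1), t=0.6568
    cross y-line → (4,0), t=1.2423 (wall)
  → r_4 = 1.2423

ranges = [2.8988, 0.9584, 1.3856, 1.2423]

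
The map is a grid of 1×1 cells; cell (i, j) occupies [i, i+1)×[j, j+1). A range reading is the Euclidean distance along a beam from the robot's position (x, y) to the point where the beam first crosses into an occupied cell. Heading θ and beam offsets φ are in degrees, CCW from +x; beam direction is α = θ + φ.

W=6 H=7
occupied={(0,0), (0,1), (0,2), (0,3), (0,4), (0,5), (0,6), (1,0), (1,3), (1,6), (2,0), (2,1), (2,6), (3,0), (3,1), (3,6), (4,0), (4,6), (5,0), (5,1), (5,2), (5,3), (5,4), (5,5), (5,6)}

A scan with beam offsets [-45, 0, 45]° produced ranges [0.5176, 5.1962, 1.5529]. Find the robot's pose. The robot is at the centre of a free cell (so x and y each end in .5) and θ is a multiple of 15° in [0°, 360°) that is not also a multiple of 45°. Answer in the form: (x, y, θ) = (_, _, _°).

(x, y, θ) = (1.5, 1.5, 60°)

Candidates: 17 free-cell centres × 16 headings = 272 poses. Raycast each; keep the one whose scan matches to 4 dp.
  (3.5, 4.5, 60°): beam 1 = 1.5529 ≠ 0.5176 ✗
  (2.5, 2.5, 345°): beam 1 = 0.5774 ≠ 0.5176 ✗
  (2.5, 5.5, 165°): beam 1 = 0.5774 ≠ 0.5176 ✗
  …
  (1.5, 1.5, 60°): r_1=0.5176, r_2=5.1962, r_3=1.5529 — all match ✓
Unique over the lattice → pose = (1.5, 1.5, 60°).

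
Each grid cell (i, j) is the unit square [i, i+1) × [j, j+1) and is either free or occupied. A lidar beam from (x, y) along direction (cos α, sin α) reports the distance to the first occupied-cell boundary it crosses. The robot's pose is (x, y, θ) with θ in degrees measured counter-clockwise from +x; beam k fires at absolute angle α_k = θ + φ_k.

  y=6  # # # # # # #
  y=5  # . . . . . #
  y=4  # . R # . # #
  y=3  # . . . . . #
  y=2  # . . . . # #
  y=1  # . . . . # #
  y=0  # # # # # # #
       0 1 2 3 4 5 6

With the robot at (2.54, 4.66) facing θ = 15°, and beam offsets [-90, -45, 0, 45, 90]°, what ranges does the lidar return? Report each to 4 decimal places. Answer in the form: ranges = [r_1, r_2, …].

ranges = [3.7891, 0.5312, 0.4762, 1.5473, 1.3873]

beam 1: φ=-90°, α=285°
  dir = (cos 285°, sin 285°) = (0.2588, -0.9659); from cell (2,4)
  next x-line at t=1.7773, next y-line at t=0.6833; Δt_x=3.8637, Δt_y=1.0353
    y: enter (2,3) at t=0.6833
    y: enter (2,2) at t=1.7186
    x: enter (3,2) at t=1.7773
    y: enter (3,1) at t=2.7538
    y: enter (3,0) at t=3.7891 ← occupied
  → r_1 = 3.7891
beam 2: φ=-45°, α=330°
  dir = (cos 330°, sin 330°) = (0.8660, -0.5000); from cell (2,4)
  next x-line at t=0.5312, next y-line at t=1.3200; Δt_x=1.1547, Δt_y=2.0000
    x: enter (3,4) at t=0.5312 ← occupied
  → r_2 = 0.5312
beam 3: φ=0°, α=15°
  dir = (cos 15°, sin 15°) = (0.9659, 0.2588); from cell (2,4)
  next x-line at t=0.4762, next y-line at t=1.3137; Δt_x=1.0353, Δt_y=3.8637
    x: enter (3,4) at t=0.4762 ← occupied
  → r_3 = 0.4762
beam 4: φ=45°, α=60°
  dir = (cos 60°, sin 60°) = (0.5000, 0.8660); from cell (2,4)
  next x-line at t=0.9200, next y-line at t=0.3926; Δt_x=2.0000, Δt_y=1.1547
    y: enter (2,5) at t=0.3926
    x: enter (3,5) at t=0.9200
    y: enter (3,6) at t=1.5473 ← occupied
  → r_4 = 1.5473
beam 5: φ=90°, α=105°
  dir = (cos 105°, sin 105°) = (-0.2588, 0.9659); from cell (2,4)
  next x-line at t=2.0864, next y-line at t=0.3520; Δt_x=3.8637, Δt_y=1.0353
    y: enter (2,5) at t=0.3520
    y: enter (2,6) at t=1.3873 ← occupied
  → r_5 = 1.3873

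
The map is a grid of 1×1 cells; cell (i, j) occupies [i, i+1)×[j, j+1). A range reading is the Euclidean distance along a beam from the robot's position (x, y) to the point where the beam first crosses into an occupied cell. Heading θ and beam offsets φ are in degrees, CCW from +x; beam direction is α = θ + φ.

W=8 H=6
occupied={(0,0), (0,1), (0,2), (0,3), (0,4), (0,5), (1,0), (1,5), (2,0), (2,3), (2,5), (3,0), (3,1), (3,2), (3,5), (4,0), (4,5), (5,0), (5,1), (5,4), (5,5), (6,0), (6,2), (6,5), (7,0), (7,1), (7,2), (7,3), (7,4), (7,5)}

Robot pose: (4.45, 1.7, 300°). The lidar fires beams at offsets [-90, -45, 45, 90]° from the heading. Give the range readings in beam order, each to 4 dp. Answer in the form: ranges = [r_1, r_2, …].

beam 1: φ=-90°, α=210°
  direction (-0.8660, -0.5000); cell (4,1); t to first gridline: x 0.5196, y 1.4000 (then +1.1547 / +2.0000)
    (3,1) via x @ 0.5196  # hit
  → r_1 = 0.5196
beam 2: φ=-45°, α=255°
  direction (-0.2588, -0.9659); cell (4,1); t to first gridline: x 1.7387, y 0.7247 (then +3.8637 / +1.0353)
    (4,0) via y @ 0.7247  # hit
  → r_2 = 0.7247
beam 3: φ=45°, α=345°
  direction (0.9659, -0.2588); cell (4,1); t to first gridline: x 0.5694, y 2.7046 (then +1.0353 / +3.8637)
    (5,1) via x @ 0.5694  # hit
  → r_3 = 0.5694
beam 4: φ=90°, α=30°
  direction (0.8660, 0.5000); cell (4,1); t to first gridline: x 0.6351, y 0.6000 (then +1.1547 / +2.0000)
    (4,2) via y @ 0.6000
    (5,2) via x @ 0.6351
    (6,2) via x @ 1.7898  # hit
  → r_4 = 1.7898

ranges = [0.5196, 0.7247, 0.5694, 1.7898]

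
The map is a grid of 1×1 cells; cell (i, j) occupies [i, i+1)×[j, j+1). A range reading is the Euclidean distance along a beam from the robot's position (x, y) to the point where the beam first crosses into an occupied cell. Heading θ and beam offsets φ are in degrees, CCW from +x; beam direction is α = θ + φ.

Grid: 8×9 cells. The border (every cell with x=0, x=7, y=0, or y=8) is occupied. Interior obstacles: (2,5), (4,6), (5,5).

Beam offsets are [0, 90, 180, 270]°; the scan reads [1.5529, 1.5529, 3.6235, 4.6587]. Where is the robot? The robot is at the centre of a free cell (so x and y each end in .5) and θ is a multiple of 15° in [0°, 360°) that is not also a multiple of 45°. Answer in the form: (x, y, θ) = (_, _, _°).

The pose lattice has 39·16 = 624 candidates. Test each by forward raycasting.
  (3.5, 3.5, 330°): beam 1 = 4.0415 ≠ 1.5529 ✗
  (3.5, 5.5, 120°): beam 1 = 2.8868 ≠ 1.5529 ✗
  (4.5, 2.5, 345°): beam 1 = 2.5882 ≠ 1.5529 ✗
  …
  (5.5, 2.5, 285°): r_1=1.5529, r_2=1.5529, r_3=3.6235, r_4=4.6587 — all match ✓
Only this pose fits every beam.

(x, y, θ) = (5.5, 2.5, 285°)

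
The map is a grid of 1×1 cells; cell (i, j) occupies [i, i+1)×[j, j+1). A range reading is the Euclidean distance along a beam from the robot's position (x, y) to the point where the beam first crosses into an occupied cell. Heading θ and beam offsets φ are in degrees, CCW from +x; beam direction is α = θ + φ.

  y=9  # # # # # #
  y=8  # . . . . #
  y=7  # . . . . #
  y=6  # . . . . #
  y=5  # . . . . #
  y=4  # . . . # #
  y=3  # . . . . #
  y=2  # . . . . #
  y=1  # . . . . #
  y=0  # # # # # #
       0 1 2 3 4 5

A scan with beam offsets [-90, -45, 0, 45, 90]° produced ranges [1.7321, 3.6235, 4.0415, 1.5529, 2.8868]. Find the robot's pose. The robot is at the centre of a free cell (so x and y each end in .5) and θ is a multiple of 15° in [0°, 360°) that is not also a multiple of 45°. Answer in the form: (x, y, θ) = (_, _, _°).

Candidates: 31 free-cell centres × 16 headings = 496 poses. Raycast each; keep the one whose scan matches to 4 dp.
  (4.5, 6.5, 150°): beam 1 = 1.0000 ≠ 1.7321 ✗
  (3.5, 2.5, 285°): beam 1 = 2.5882 ≠ 1.7321 ✗
  (1.5, 8.5, 60°): beam 1 = 4.0415 ≠ 1.7321 ✗
  (2.5, 1.5, 300°): beam 1 = 1.0000 ≠ 1.7321 ✗
  (1.5, 5.5, 255°): beam 1 = 0.5176 ≠ 1.7321 ✗
  …
  (2.5, 4.5, 300°): r_1=1.7321, r_2=3.6235, r_3=4.0415, r_4=1.5529, r_5=2.8868 — all match ✓
No second candidate reproduces the full scan.

(x, y, θ) = (2.5, 4.5, 300°)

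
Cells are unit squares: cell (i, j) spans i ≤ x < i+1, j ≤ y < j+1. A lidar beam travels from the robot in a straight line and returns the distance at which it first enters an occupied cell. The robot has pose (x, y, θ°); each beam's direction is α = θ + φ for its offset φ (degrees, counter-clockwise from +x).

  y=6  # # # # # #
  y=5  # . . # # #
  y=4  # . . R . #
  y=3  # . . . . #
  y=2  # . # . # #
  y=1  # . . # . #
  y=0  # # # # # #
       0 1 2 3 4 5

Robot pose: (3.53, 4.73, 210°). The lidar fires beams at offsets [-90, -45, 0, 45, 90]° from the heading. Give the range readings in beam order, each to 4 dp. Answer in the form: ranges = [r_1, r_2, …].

ranges = [0.3118, 2.6192, 2.9214, 2.0478, 1.9976]

beam 1: φ=-90°, α=120°
  direction (-0.5000, 0.8660); cell (3,4); t to first gridline: x 1.0600, y 0.3118 (then +2.0000 / +1.1547)
    (3,5) via y @ 0.3118  # hit
  → r_1 = 0.3118
beam 2: φ=-45°, α=165°
  direction (-0.9659, 0.2588); cell (3,4); t to first gridline: x 0.5487, y 1.0432 (then +1.0353 / +3.8637)
    (2,4) via x @ 0.5487
    (2,5) via y @ 1.0432
    (1,5) via x @ 1.5840
    (0,5) via x @ 2.6192  # hit
  → r_2 = 2.6192
beam 3: φ=0°, α=210°
  direction (-0.8660, -0.5000); cell (3,4); t to first gridline: x 0.6120, y 1.4600 (then +1.1547 / +2.0000)
    (2,4) via x @ 0.6120
    (2,3) via y @ 1.4600
    (1,3) via x @ 1.7667
    (0,3) via x @ 2.9214  # hit
  → r_3 = 2.9214
beam 4: φ=45°, α=255°
  direction (-0.2588, -0.9659); cell (3,4); t to first gridline: x 2.0478, y 0.7558 (then +3.8637 / +1.0353)
    (3,3) via y @ 0.7558
    (3,2) via y @ 1.7910
    (2,2) via x @ 2.0478  # hit
  → r_4 = 2.0478
beam 5: φ=90°, α=300°
  direction (0.5000, -0.8660); cell (3,4); t to first gridline: x 0.9400, y 0.8429 (then +2.0000 / +1.1547)
    (3,3) via y @ 0.8429
    (4,3) via x @ 0.9400
    (4,2) via y @ 1.9976  # hit
  → r_5 = 1.9976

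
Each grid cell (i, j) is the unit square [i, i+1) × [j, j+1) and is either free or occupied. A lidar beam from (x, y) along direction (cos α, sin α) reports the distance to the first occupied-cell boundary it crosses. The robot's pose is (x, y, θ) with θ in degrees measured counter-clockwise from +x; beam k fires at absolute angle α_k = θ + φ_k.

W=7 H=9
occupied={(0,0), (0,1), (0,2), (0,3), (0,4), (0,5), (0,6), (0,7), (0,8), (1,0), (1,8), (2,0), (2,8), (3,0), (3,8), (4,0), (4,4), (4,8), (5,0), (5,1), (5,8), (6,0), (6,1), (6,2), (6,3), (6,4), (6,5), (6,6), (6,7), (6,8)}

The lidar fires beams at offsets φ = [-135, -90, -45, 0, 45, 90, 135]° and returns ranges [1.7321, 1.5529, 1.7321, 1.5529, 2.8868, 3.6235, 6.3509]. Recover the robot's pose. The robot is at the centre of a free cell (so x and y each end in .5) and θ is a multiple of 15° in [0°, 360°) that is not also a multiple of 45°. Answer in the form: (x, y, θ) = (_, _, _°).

(x, y, θ) = (2.5, 2.5, 285°)

Enumerate (i+0.5, j+0.5, θ) over the 33 free cells and 16 admissible headings. For each, cast all 7 beams and compare to the given ranges.
  (1.5, 3.5, 345°): beam 1 = 0.5774 ≠ 1.7321 ✗
  (2.5, 5.5, 195°): beam 1 = 2.8868 ≠ 1.7321 ✗
  (4.5, 5.5, 330°): beam 1 = 3.6235 ≠ 1.7321 ✗
  (4.5, 3.5, 105°): beam 3 = 0.5774 ≠ 1.7321 ✗
  …
  (2.5, 2.5, 285°): r_1=1.7321, r_2=1.5529, r_3=1.7321, r_4=1.5529, r_5=2.8868, r_6=3.6235, r_7=6.3509 — all match ✓
Only this pose fits every beam.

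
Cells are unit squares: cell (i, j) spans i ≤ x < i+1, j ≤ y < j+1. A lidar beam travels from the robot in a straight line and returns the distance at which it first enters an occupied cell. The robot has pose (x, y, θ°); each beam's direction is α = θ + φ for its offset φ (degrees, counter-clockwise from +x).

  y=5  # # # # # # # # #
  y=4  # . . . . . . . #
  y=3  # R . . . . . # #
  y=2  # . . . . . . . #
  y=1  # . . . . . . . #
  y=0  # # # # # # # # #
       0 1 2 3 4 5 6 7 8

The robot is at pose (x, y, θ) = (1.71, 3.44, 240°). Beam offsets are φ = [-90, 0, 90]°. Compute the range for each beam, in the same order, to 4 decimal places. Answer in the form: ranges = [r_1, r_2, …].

ranges = [0.8198, 1.4200, 4.8800]

beam 1: φ=-90°, α=150°
  d=(-0.8660,0.5000)  start (1,3)  tX=0.8198 tY=1.1200  stride 1/|dx|=1.1547 1/|dy|=2.0000
    cross x-line → (0,3), t=0.8198 (wall)
  → r_1 = 0.8198
beam 2: φ=0°, α=240°
  d=(-0.5000,-0.8660)  start (1,3)  tX=1.4200 tY=0.5081  stride 1/|dx|=2.0000 1/|dy|=1.1547
    cross y-line → (1,2), t=0.5081
    cross x-line → (0,2), t=1.4200 (wall)
  → r_2 = 1.4200
beam 3: φ=90°, α=330°
  d=(0.8660,-0.5000)  start (1,3)  tX=0.3349 tY=0.8800  stride 1/|dx|=1.1547 1/|dy|=2.0000
    cross x-line → (2,3), t=0.3349
    cross y-line → (2,2), t=0.8800
    cross x-line → (3,2), t=1.4896
    cross x-line → (4,2), t=2.6443
    cross y-line → (4,1), t=2.8800
    cross x-line → (5,1), t=3.7990
    cross y-line → (5,0), t=4.8800 (wall)
  → r_3 = 4.8800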